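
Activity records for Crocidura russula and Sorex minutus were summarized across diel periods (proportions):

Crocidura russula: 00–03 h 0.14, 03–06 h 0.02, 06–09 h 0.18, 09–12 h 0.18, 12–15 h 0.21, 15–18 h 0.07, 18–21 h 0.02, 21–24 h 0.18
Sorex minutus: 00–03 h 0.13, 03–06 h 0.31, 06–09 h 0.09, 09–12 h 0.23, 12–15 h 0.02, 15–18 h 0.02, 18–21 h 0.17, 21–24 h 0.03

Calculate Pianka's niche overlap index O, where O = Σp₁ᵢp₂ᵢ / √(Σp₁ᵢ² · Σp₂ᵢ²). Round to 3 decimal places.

0.522

Σ p₁ᵢp₂ᵢ = 0.0182 + 0.0062 + 0.0162 + 0.0414 + 0.0042 + 0.0014 + 0.0034 + 0.0054 = 0.0964
Σp_1ᵢ² = 0.14² + 0.02² + 0.18² + 0.18² + 0.21² + 0.07² + 0.02² + 0.18² = 0.0196 + 0.0004 + 0.0324 + 0.0324 + 0.0441 + 0.0049 + 0.0004 + 0.0324 = 0.1666
Σp_2ᵢ² = 0.13² + 0.31² + 0.09² + 0.23² + 0.02² + 0.02² + 0.17² + 0.03² = 0.0169 + 0.0961 + 0.0081 + 0.0529 + 0.0004 + 0.0004 + 0.0289 + 0.0009 = 0.2046
O = 0.0964 / √(0.1666 × 0.2046) = 0.0964 / 0.184625 = 0.52214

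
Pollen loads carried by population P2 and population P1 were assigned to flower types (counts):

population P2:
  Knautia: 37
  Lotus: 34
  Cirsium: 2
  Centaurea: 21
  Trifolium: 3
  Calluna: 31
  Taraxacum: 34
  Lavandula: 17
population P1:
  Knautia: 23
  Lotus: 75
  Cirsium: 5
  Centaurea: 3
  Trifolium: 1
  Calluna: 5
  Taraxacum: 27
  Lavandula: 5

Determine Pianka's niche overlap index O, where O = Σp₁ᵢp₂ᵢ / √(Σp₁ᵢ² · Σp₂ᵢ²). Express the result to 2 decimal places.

0.76

Proportions for population P2 (n=179): 37/179=0.2067, 34/179=0.1899, 2/179=0.0112, 21/179=0.1173, 3/179=0.0168, 31/179=0.1732, 34/179=0.1899, 17/179=0.0950
Proportions for population P1 (n=144): 23/144=0.1597, 75/144=0.5208, 5/144=0.0347, 3/144=0.0208, 1/144=0.0069, 5/144=0.0347, 27/144=0.1875, 5/144=0.0347
Σ p₁ᵢp₂ᵢ = 0.033010 + 0.098900 + 0.000389 + 0.002440 + 0.000116 + 0.006010 + 0.035606 + 0.003297 = 0.179768
Σp_1ᵢ² = 0.2067² + 0.1899² + 0.0112² + 0.1173² + 0.0168² + 0.1732² + 0.1899² + 0.0950² = 0.042725 + 0.036062 + 0.000125 + 0.013759 + 0.000282 + 0.029998 + 0.036062 + 0.009025 = 0.168038
Σp_2ᵢ² = 0.1597² + 0.5208² + 0.0347² + 0.0208² + 0.0069² + 0.0347² + 0.1875² + 0.0347² = 0.025504 + 0.271233 + 0.001204 + 0.000433 + 0.000048 + 0.001204 + 0.035156 + 0.001204 = 0.335986
O = 0.179768 / √(0.168038 × 0.335986) = 0.179768 / 0.2376098 = 0.7566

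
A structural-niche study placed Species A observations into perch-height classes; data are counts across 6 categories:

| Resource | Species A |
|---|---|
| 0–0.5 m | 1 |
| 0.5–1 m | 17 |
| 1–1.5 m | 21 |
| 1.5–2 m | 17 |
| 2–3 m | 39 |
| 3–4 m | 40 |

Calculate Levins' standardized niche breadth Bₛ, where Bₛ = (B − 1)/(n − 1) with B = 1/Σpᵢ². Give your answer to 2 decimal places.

0.68

Proportions for Species A (n=135): 1/135=0.0074, 17/135=0.1259, 21/135=0.1556, 17/135=0.1259, 39/135=0.2889, 40/135=0.2963
Σpᵢ² = 0.0074² + 0.1259² + 0.1556² + 0.1259² + 0.2889² + 0.2963² = 0.000055 + 0.015851 + 0.024211 + 0.015851 + 0.083463 + 0.087794 = 0.227225
B = 1 / 0.227225 = 4.4009
Bₛ = (B − 1)/(n − 1) = (4.4009 − 1)/(6 − 1) = 3.4009/5 = 0.6802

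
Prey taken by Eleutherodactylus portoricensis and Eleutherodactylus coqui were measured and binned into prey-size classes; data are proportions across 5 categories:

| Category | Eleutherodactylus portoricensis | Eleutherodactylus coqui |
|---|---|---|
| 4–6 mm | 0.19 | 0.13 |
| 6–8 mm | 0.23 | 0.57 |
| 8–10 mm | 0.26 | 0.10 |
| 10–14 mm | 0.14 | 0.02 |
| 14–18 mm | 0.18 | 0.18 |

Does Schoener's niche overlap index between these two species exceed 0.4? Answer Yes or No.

Σ|p₁ᵢ − p₂ᵢ| = 0.06 + 0.34 + 0.16 + 0.12 + 0.00 = 0.68
D = 1 − ½ × 0.68 = 1 − 0.340 = 0.6600
D = 0.6600 > 0.4 → Yes.

Yes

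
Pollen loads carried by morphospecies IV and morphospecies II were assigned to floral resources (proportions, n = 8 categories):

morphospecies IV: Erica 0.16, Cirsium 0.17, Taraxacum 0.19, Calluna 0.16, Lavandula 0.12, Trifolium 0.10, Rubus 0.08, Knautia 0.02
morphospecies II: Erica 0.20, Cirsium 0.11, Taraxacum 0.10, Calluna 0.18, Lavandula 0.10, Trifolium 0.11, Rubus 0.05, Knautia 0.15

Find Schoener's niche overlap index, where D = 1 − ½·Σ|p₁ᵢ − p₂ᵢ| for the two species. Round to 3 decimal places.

Σ|p₁ᵢ − p₂ᵢ| = 0.04 + 0.06 + 0.09 + 0.02 + 0.02 + 0.01 + 0.03 + 0.13 = 0.40
D = 1 − ½ × 0.40 = 1 − 0.200 = 0.80000

0.800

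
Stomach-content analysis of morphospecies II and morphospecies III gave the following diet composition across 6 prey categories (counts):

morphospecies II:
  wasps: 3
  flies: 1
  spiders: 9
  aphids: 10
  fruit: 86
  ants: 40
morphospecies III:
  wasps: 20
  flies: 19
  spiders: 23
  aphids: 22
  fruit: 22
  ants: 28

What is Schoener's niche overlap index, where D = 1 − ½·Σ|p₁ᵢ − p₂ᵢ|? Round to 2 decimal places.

0.53

Proportions for morphospecies II (n=149): 3/149=0.0201, 1/149=0.0067, 9/149=0.0604, 10/149=0.0671, 86/149=0.5772, 40/149=0.2685
Proportions for morphospecies III (n=134): 20/134=0.1493, 19/134=0.1418, 23/134=0.1716, 22/134=0.1642, 22/134=0.1642, 28/134=0.2090
Σ|p₁ᵢ − p₂ᵢ| = 0.1292 + 0.1351 + 0.1112 + 0.0971 + 0.4130 + 0.0595 = 0.9451
D = 1 − ½ × 0.9451 = 1 − 0.47255 = 0.52745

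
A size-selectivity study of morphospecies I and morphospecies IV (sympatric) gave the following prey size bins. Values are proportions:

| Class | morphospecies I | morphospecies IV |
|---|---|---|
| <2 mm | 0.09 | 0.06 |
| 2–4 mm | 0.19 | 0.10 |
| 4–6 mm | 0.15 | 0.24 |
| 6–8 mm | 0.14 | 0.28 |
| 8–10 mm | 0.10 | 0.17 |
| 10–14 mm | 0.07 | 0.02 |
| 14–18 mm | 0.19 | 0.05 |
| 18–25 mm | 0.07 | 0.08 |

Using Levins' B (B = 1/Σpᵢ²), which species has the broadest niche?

morphospecies I

Σp_Iᵢ² = 0.09² + 0.19² + 0.15² + 0.14² + 0.10² + 0.07² + 0.19² + 0.07² = 0.0081 + 0.0361 + 0.0225 + 0.0196 + 0.0100 + 0.0049 + 0.0361 + 0.0049 = 0.1422
B_I = 1 / 0.1422 = 7.0323
Σp_IVᵢ² = 0.06² + 0.10² + 0.24² + 0.28² + 0.17² + 0.02² + 0.05² + 0.08² = 0.0036 + 0.0100 + 0.0576 + 0.0784 + 0.0289 + 0.0004 + 0.0025 + 0.0064 = 0.1878
B_IV = 1 / 0.1878 = 5.3248
Highest B → broadest niche (most generalist): morphospecies I (B = 7.03).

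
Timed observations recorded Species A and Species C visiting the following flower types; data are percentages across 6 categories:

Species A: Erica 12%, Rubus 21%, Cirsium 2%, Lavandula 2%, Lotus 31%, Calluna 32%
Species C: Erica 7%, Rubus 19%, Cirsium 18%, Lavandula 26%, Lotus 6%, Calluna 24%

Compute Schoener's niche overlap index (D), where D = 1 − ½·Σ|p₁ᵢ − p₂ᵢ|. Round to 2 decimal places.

Convert percentages to proportions (divide by 100).
Σ|p₁ᵢ − p₂ᵢ| = 0.05 + 0.02 + 0.16 + 0.24 + 0.25 + 0.08 = 0.80
D = 1 − ½ × 0.80 = 1 − 0.400 = 0.6000

0.60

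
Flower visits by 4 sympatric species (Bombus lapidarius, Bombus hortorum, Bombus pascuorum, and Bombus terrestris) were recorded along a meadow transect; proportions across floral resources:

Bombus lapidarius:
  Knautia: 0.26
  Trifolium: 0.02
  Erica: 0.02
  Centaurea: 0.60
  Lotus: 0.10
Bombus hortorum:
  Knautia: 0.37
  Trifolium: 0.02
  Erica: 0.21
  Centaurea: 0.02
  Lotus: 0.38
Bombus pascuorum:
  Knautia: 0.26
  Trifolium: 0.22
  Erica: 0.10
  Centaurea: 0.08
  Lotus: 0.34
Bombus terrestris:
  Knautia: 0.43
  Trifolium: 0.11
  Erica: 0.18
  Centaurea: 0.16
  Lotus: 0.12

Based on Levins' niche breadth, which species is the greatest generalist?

Σp_lapiᵢ² = 0.26² + 0.02² + 0.02² + 0.60² + 0.10² = 0.0676 + 0.0004 + 0.0004 + 0.3600 + 0.0100 = 0.4384
B_lapi = 1 / 0.4384 = 2.2810
Σp_hortᵢ² = 0.37² + 0.02² + 0.21² + 0.02² + 0.38² = 0.1369 + 0.0004 + 0.0441 + 0.0004 + 0.1444 = 0.3262
B_hort = 1 / 0.3262 = 3.0656
Σp_pascᵢ² = 0.26² + 0.22² + 0.10² + 0.08² + 0.34² = 0.0676 + 0.0484 + 0.0100 + 0.0064 + 0.1156 = 0.2480
B_pasc = 1 / 0.2480 = 4.0323
Σp_terrᵢ² = 0.43² + 0.11² + 0.18² + 0.16² + 0.12² = 0.1849 + 0.0121 + 0.0324 + 0.0256 + 0.0144 = 0.2694
B_terr = 1 / 0.2694 = 3.7120
Highest B → broadest niche (most generalist): Bombus pascuorum (B = 4.03).

Bombus pascuorum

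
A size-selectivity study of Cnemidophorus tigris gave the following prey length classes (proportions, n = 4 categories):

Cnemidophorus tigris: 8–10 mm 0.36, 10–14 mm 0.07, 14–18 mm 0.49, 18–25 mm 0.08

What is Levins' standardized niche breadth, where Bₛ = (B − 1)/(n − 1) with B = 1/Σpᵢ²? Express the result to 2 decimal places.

Σpᵢ² = 0.36² + 0.07² + 0.49² + 0.08² = 0.1296 + 0.0049 + 0.2401 + 0.0064 = 0.3810
B = 1 / 0.3810 = 2.6247
Bₛ = (B − 1)/(n − 1) = (2.6247 − 1)/(4 − 1) = 1.6247/3 = 0.5416

0.54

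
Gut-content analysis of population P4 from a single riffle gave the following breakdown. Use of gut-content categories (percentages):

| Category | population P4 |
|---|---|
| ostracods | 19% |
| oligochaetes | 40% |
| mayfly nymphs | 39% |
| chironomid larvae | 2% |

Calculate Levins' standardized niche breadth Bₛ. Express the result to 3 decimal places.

Convert percentages to proportions (divide by 100).
Σpᵢ² = 0.19² + 0.40² + 0.39² + 0.02² = 0.0361 + 0.1600 + 0.1521 + 0.0004 = 0.3486
B = 1 / 0.3486 = 2.86862
Bₛ = (B − 1)/(n − 1) = (2.86862 − 1)/(4 − 1) = 1.86862/3 = 0.62287

0.623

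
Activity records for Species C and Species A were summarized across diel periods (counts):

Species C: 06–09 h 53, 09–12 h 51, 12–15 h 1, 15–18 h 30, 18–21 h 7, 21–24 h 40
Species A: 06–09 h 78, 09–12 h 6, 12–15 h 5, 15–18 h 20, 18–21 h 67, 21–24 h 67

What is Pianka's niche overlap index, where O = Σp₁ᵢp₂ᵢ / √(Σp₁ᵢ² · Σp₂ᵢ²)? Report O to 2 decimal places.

0.74

Proportions for Species C (n=182): 53/182=0.2912, 51/182=0.2802, 1/182=0.0055, 30/182=0.1648, 7/182=0.0385, 40/182=0.2198
Proportions for Species A (n=243): 78/243=0.3210, 6/243=0.0247, 5/243=0.0206, 20/243=0.0823, 67/243=0.2757, 67/243=0.2757
Σ p₁ᵢp₂ᵢ = 0.093475 + 0.006921 + 0.000113 + 0.013563 + 0.010614 + 0.060599 = 0.185285
Σp_1ᵢ² = 0.2912² + 0.2802² + 0.0055² + 0.1648² + 0.0385² + 0.2198² = 0.084797 + 0.078512 + 0.000030 + 0.027159 + 0.001482 + 0.048312 = 0.240292
Σp_2ᵢ² = 0.3210² + 0.0247² + 0.0206² + 0.0823² + 0.2757² + 0.2757² = 0.103041 + 0.000610 + 0.000424 + 0.006773 + 0.076010 + 0.076010 = 0.262868
O = 0.185285 / √(0.240292 × 0.262868) = 0.185285 / 0.2513266 = 0.7372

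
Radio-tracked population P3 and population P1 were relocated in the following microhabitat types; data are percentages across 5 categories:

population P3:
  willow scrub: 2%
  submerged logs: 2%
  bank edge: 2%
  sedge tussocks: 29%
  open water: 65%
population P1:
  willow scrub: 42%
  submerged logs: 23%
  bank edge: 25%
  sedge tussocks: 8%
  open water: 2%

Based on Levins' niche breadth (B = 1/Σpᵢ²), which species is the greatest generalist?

population P1

Convert percentages to proportions (divide by 100).
Σp_P3ᵢ² = 0.02² + 0.02² + 0.02² + 0.29² + 0.65² = 0.0004 + 0.0004 + 0.0004 + 0.0841 + 0.4225 = 0.5078
B_P3 = 1 / 0.5078 = 1.9693
Σp_P1ᵢ² = 0.42² + 0.23² + 0.25² + 0.08² + 0.02² = 0.1764 + 0.0529 + 0.0625 + 0.0064 + 0.0004 = 0.2986
B_P1 = 1 / 0.2986 = 3.3490
Highest B → broadest niche (most generalist): population P1 (B = 3.35).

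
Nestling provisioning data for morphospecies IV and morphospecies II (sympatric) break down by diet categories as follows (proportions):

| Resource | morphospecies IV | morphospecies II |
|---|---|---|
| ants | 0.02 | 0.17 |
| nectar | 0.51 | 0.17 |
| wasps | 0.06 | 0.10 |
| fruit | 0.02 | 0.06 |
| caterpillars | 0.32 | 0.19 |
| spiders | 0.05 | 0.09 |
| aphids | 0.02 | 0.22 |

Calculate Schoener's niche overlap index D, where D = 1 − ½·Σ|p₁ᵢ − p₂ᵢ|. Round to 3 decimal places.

0.530

Σ|p₁ᵢ − p₂ᵢ| = 0.15 + 0.34 + 0.04 + 0.04 + 0.13 + 0.04 + 0.20 = 0.94
D = 1 − ½ × 0.94 = 1 − 0.470 = 0.53000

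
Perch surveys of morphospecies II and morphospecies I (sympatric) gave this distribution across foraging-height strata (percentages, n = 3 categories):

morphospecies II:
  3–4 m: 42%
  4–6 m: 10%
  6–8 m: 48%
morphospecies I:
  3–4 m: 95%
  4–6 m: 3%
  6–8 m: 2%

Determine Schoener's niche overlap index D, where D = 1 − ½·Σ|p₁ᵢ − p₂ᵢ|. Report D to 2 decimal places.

0.47

Convert percentages to proportions (divide by 100).
Σ|p₁ᵢ − p₂ᵢ| = 0.53 + 0.07 + 0.46 = 1.06
D = 1 − ½ × 1.06 = 1 − 0.530 = 0.4700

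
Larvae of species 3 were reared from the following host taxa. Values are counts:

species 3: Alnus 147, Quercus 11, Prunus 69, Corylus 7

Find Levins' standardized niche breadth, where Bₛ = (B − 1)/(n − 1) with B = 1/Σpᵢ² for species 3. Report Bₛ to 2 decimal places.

Proportions for species 3 (n=234): 147/234=0.6282, 11/234=0.0470, 69/234=0.2949, 7/234=0.0299
Σpᵢ² = 0.6282² + 0.0470² + 0.2949² + 0.0299² = 0.394635 + 0.002209 + 0.086966 + 0.000894 = 0.484704
B = 1 / 0.484704 = 2.0631
Bₛ = (B − 1)/(n − 1) = (2.0631 − 1)/(4 − 1) = 1.0631/3 = 0.3544

0.35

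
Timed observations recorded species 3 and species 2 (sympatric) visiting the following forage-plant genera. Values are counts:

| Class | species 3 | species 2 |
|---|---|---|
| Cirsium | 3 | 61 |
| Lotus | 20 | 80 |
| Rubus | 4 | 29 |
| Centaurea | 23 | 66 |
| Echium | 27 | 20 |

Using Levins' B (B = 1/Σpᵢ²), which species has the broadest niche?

Proportions for species 3 (n=77): 3/77=0.0390, 20/77=0.2597, 4/77=0.0519, 23/77=0.2987, 27/77=0.3506
Proportions for species 2 (n=256): 61/256=0.2383, 80/256=0.3125, 29/256=0.1133, 66/256=0.2578, 20/256=0.0781
Σp_3ᵢ² = 0.0390² + 0.2597² + 0.0519² + 0.2987² + 0.3506² = 0.001521 + 0.067444 + 0.002694 + 0.089222 + 0.122920 = 0.283801
B_3 = 1 / 0.283801 = 3.5236
Σp_2ᵢ² = 0.2383² + 0.3125² + 0.1133² + 0.2578² + 0.0781² = 0.056787 + 0.097656 + 0.012837 + 0.066461 + 0.006100 = 0.239841
B_2 = 1 / 0.239841 = 4.1694
Highest B → broadest niche (most generalist): species 2 (B = 4.17).

species 2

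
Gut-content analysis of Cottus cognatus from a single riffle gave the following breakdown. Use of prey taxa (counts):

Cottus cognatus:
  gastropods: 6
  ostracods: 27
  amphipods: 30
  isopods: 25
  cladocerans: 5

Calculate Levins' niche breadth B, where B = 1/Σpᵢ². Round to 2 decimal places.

3.74

Proportions for Cottus cognatus (n=93): 6/93=0.0645, 27/93=0.2903, 30/93=0.3226, 25/93=0.2688, 5/93=0.0538
Σpᵢ² = 0.0645² + 0.2903² + 0.3226² + 0.2688² + 0.0538² = 0.004160 + 0.084274 + 0.104071 + 0.072253 + 0.002894 = 0.267652
B = 1 / 0.267652 = 3.7362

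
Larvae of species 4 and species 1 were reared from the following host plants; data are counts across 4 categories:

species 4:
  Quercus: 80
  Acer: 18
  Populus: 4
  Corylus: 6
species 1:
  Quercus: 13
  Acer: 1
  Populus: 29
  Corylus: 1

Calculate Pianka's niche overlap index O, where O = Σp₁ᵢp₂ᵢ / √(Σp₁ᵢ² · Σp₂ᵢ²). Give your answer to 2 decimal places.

Proportions for species 4 (n=108): 80/108=0.7407, 18/108=0.1667, 4/108=0.0370, 6/108=0.0556
Proportions for species 1 (n=44): 13/44=0.2955, 1/44=0.0227, 29/44=0.6591, 1/44=0.0227
Σ p₁ᵢp₂ᵢ = 0.218877 + 0.003784 + 0.024387 + 0.001262 = 0.248310
Σp_1ᵢ² = 0.7407² + 0.1667² + 0.0370² + 0.0556² = 0.548636 + 0.027789 + 0.001369 + 0.003091 = 0.580885
Σp_2ᵢ² = 0.2955² + 0.0227² + 0.6591² + 0.0227² = 0.087320 + 0.000515 + 0.434413 + 0.000515 = 0.522763
O = 0.248310 / √(0.580885 × 0.522763) = 0.248310 / 0.5510582 = 0.4506

0.45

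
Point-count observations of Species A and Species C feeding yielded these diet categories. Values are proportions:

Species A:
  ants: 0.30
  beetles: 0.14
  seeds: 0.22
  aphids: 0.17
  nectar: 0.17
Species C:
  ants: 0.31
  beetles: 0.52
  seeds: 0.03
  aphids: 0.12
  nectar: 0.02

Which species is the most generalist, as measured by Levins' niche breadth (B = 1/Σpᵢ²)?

Σp_Aᵢ² = 0.30² + 0.14² + 0.22² + 0.17² + 0.17² = 0.0900 + 0.0196 + 0.0484 + 0.0289 + 0.0289 = 0.2158
B_A = 1 / 0.2158 = 4.6339
Σp_Cᵢ² = 0.31² + 0.52² + 0.03² + 0.12² + 0.02² = 0.0961 + 0.2704 + 0.0009 + 0.0144 + 0.0004 = 0.3822
B_C = 1 / 0.3822 = 2.6164
Highest B → broadest niche (most generalist): Species A (B = 4.63).

Species A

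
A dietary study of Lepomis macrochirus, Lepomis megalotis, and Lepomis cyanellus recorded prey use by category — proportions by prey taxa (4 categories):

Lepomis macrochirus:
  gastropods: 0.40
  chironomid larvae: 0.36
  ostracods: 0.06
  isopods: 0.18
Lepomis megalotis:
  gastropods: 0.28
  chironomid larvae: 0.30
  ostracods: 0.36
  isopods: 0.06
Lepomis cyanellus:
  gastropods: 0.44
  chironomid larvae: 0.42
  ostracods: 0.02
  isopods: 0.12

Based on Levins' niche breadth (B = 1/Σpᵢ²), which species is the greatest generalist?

Σp_macrᵢ² = 0.40² + 0.36² + 0.06² + 0.18² = 0.1600 + 0.1296 + 0.0036 + 0.0324 = 0.3256
B_macr = 1 / 0.3256 = 3.0713
Σp_megaᵢ² = 0.28² + 0.30² + 0.36² + 0.06² = 0.0784 + 0.0900 + 0.1296 + 0.0036 = 0.3016
B_mega = 1 / 0.3016 = 3.3156
Σp_cyanᵢ² = 0.44² + 0.42² + 0.02² + 0.12² = 0.1936 + 0.1764 + 0.0004 + 0.0144 = 0.3848
B_cyan = 1 / 0.3848 = 2.5988
Highest B → broadest niche (most generalist): Lepomis megalotis (B = 3.32).

Lepomis megalotis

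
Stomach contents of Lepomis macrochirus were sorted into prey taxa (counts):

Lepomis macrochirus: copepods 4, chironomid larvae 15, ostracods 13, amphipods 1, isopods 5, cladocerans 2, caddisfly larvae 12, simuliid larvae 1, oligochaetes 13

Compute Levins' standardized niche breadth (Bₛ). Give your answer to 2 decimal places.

Proportions for Lepomis macrochirus (n=66): 4/66=0.0606, 15/66=0.2273, 13/66=0.1970, 1/66=0.0152, 5/66=0.0758, 2/66=0.0303, 12/66=0.1818, 1/66=0.0152, 13/66=0.1970
Σpᵢ² = 0.0606² + 0.2273² + 0.1970² + 0.0152² + 0.0758² + 0.0303² + 0.1818² + 0.0152² + 0.1970² = 0.003672 + 0.051665 + 0.038809 + 0.000231 + 0.005746 + 0.000918 + 0.033051 + 0.000231 + 0.038809 = 0.173132
B = 1 / 0.173132 = 5.7759
Bₛ = (B − 1)/(n − 1) = (5.7759 − 1)/(9 − 1) = 4.7759/8 = 0.5970

0.60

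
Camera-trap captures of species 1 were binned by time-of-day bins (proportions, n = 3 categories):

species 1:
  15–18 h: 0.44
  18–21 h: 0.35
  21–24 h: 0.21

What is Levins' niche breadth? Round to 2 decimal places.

Σpᵢ² = 0.44² + 0.35² + 0.21² = 0.1936 + 0.1225 + 0.0441 = 0.3602
B = 1 / 0.3602 = 2.7762

2.78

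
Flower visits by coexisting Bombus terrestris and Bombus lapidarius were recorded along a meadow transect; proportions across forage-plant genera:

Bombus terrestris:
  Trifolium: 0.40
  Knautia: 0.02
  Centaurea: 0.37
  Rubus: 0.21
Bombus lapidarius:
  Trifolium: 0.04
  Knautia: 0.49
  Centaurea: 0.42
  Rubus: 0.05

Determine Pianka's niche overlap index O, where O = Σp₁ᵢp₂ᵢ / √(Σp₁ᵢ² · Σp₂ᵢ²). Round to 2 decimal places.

Σ p₁ᵢp₂ᵢ = 0.0160 + 0.0098 + 0.1554 + 0.0105 = 0.1917
Σp_1ᵢ² = 0.40² + 0.02² + 0.37² + 0.21² = 0.1600 + 0.0004 + 0.1369 + 0.0441 = 0.3414
Σp_2ᵢ² = 0.04² + 0.49² + 0.42² + 0.05² = 0.0016 + 0.2401 + 0.1764 + 0.0025 = 0.4206
O = 0.1917 / √(0.3414 × 0.4206) = 0.1917 / 0.37894 = 0.5059

0.51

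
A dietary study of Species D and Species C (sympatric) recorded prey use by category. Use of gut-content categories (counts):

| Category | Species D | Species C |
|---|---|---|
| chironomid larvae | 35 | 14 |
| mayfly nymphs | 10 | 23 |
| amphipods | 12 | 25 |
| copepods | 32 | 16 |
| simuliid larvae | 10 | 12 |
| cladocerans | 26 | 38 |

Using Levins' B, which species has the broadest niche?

Proportions for Species D (n=125): 35/125=0.2800, 10/125=0.0800, 12/125=0.0960, 32/125=0.2560, 10/125=0.0800, 26/125=0.2080
Proportions for Species C (n=128): 14/128=0.1094, 23/128=0.1797, 25/128=0.1953, 16/128=0.1250, 12/128=0.0938, 38/128=0.2969
Σp_Dᵢ² = 0.2800² + 0.0800² + 0.0960² + 0.2560² + 0.0800² + 0.2080² = 0.078400 + 0.006400 + 0.009216 + 0.065536 + 0.006400 + 0.043264 = 0.209216
B_D = 1 / 0.209216 = 4.7797
Σp_Cᵢ² = 0.1094² + 0.1797² + 0.1953² + 0.1250² + 0.0938² + 0.2969² = 0.011968 + 0.032292 + 0.038142 + 0.015625 + 0.008798 + 0.088150 = 0.194975
B_C = 1 / 0.194975 = 5.1289
Highest B → broadest niche (most generalist): Species C (B = 5.13).

Species C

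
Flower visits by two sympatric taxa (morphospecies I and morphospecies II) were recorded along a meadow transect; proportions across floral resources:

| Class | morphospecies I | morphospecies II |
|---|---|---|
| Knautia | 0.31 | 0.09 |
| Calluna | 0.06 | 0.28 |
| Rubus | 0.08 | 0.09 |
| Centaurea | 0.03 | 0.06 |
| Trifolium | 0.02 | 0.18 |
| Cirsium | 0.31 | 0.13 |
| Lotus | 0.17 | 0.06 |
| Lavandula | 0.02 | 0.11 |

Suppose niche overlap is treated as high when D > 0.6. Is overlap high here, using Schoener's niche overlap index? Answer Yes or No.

Σ|p₁ᵢ − p₂ᵢ| = 0.22 + 0.22 + 0.01 + 0.03 + 0.16 + 0.18 + 0.11 + 0.09 = 1.02
D = 1 − ½ × 1.02 = 1 − 0.510 = 0.4900
D = 0.4900 < 0.6 → No.

No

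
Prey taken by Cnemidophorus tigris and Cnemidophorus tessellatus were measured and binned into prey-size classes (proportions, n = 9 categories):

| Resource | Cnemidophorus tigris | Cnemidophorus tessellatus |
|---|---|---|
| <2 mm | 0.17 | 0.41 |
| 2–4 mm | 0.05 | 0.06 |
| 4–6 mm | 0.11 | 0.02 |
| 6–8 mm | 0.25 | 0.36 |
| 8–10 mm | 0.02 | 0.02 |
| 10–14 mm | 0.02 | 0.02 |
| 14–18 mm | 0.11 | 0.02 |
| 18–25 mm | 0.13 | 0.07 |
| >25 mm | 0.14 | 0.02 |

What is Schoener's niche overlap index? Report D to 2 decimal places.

Σ|p₁ᵢ − p₂ᵢ| = 0.24 + 0.01 + 0.09 + 0.11 + 0.00 + 0.00 + 0.09 + 0.06 + 0.12 = 0.72
D = 1 − ½ × 0.72 = 1 − 0.360 = 0.6400

0.64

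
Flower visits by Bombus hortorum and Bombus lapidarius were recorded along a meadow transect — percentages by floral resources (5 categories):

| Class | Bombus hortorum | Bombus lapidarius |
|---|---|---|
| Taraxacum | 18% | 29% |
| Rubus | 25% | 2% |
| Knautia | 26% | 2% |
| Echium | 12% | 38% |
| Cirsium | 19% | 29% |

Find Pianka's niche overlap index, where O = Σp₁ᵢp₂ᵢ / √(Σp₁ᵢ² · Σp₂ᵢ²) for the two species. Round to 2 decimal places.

0.63

Convert percentages to proportions (divide by 100).
Σ p₁ᵢp₂ᵢ = 0.0522 + 0.0050 + 0.0052 + 0.0456 + 0.0551 = 0.1631
Σp_1ᵢ² = 0.18² + 0.25² + 0.26² + 0.12² + 0.19² = 0.0324 + 0.0625 + 0.0676 + 0.0144 + 0.0361 = 0.2130
Σp_2ᵢ² = 0.29² + 0.02² + 0.02² + 0.38² + 0.29² = 0.0841 + 0.0004 + 0.0004 + 0.1444 + 0.0841 = 0.3134
O = 0.1631 / √(0.2130 × 0.3134) = 0.1631 / 0.25837 = 0.6313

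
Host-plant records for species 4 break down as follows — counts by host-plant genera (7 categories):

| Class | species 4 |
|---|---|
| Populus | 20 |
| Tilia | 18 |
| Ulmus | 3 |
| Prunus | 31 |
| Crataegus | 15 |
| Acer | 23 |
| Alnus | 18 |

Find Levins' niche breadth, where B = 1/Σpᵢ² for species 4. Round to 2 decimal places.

5.91

Proportions for species 4 (n=128): 20/128=0.1563, 18/128=0.1406, 3/128=0.0234, 31/128=0.2422, 15/128=0.1172, 23/128=0.1797, 18/128=0.1406
Σpᵢ² = 0.1563² + 0.1406² + 0.0234² + 0.2422² + 0.1172² + 0.1797² + 0.1406² = 0.024430 + 0.019768 + 0.000548 + 0.058661 + 0.013736 + 0.032292 + 0.019768 = 0.169203
B = 1 / 0.169203 = 5.9101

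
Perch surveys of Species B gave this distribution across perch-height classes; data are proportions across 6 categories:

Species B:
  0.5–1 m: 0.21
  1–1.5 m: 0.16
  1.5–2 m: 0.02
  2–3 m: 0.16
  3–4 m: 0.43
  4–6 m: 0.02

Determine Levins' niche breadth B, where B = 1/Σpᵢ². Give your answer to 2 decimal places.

Σpᵢ² = 0.21² + 0.16² + 0.02² + 0.16² + 0.43² + 0.02² = 0.0441 + 0.0256 + 0.0004 + 0.0256 + 0.1849 + 0.0004 = 0.2810
B = 1 / 0.2810 = 3.5587

3.56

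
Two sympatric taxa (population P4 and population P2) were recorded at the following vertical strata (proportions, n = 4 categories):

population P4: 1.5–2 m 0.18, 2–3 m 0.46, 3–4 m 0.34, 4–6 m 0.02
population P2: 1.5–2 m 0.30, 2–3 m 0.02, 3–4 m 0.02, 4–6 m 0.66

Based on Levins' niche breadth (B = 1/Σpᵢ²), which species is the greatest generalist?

Σp_P4ᵢ² = 0.18² + 0.46² + 0.34² + 0.02² = 0.0324 + 0.2116 + 0.1156 + 0.0004 = 0.3600
B_P4 = 1 / 0.3600 = 2.7778
Σp_P2ᵢ² = 0.30² + 0.02² + 0.02² + 0.66² = 0.0900 + 0.0004 + 0.0004 + 0.4356 = 0.5264
B_P2 = 1 / 0.5264 = 1.8997
Highest B → broadest niche (most generalist): population P4 (B = 2.78).

population P4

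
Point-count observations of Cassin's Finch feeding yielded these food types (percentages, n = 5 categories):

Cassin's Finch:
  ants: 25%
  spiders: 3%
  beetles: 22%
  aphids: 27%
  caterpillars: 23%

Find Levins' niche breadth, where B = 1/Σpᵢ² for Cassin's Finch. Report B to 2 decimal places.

Convert percentages to proportions (divide by 100).
Σpᵢ² = 0.25² + 0.03² + 0.22² + 0.27² + 0.23² = 0.0625 + 0.0009 + 0.0484 + 0.0729 + 0.0529 = 0.2376
B = 1 / 0.2376 = 4.2088

4.21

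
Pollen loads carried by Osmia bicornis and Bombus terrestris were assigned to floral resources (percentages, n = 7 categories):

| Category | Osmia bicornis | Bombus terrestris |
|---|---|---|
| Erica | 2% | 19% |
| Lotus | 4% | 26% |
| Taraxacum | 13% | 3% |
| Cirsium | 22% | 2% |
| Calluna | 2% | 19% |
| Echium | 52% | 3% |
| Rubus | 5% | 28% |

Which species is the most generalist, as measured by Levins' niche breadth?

Bombus terrestris

Convert percentages to proportions (divide by 100).
Σp_bicoᵢ² = 0.02² + 0.04² + 0.13² + 0.22² + 0.02² + 0.52² + 0.05² = 0.0004 + 0.0016 + 0.0169 + 0.0484 + 0.0004 + 0.2704 + 0.0025 = 0.3406
B_bico = 1 / 0.3406 = 2.9360
Σp_terrᵢ² = 0.19² + 0.26² + 0.03² + 0.02² + 0.19² + 0.03² + 0.28² = 0.0361 + 0.0676 + 0.0009 + 0.0004 + 0.0361 + 0.0009 + 0.0784 = 0.2204
B_terr = 1 / 0.2204 = 4.5372
Highest B → broadest niche (most generalist): Bombus terrestris (B = 4.54).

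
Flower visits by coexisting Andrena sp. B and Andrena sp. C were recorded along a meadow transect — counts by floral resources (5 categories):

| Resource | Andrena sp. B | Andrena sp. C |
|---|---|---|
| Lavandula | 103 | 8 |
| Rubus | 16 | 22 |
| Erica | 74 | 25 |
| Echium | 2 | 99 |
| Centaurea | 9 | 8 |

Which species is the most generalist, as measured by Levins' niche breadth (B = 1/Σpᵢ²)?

Proportions for Andrena sp. B (n=204): 103/204=0.5049, 16/204=0.0784, 74/204=0.3627, 2/204=0.0098, 9/204=0.0441
Proportions for Andrena sp. C (n=162): 8/162=0.0494, 22/162=0.1358, 25/162=0.1543, 99/162=0.6111, 8/162=0.0494
Σp_Bᵢ² = 0.5049² + 0.0784² + 0.3627² + 0.0098² + 0.0441² = 0.254924 + 0.006147 + 0.131551 + 0.000096 + 0.001945 = 0.394663
B_B = 1 / 0.394663 = 2.5338
Σp_Cᵢ² = 0.0494² + 0.1358² + 0.1543² + 0.6111² + 0.0494² = 0.002440 + 0.018442 + 0.023808 + 0.373443 + 0.002440 = 0.420573
B_C = 1 / 0.420573 = 2.3777
Highest B → broadest niche (most generalist): Andrena sp. B (B = 2.53).

Andrena sp. B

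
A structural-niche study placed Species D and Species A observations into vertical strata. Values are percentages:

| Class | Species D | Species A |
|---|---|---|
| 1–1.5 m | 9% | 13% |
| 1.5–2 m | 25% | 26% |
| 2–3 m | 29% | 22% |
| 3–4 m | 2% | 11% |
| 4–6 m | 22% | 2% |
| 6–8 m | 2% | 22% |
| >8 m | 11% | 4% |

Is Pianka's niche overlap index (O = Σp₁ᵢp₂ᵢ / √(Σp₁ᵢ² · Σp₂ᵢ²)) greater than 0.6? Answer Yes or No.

Convert percentages to proportions (divide by 100).
Σ p₁ᵢp₂ᵢ = 0.0117 + 0.0650 + 0.0638 + 0.0022 + 0.0044 + 0.0044 + 0.0044 = 0.1559
Σp_1ᵢ² = 0.09² + 0.25² + 0.29² + 0.02² + 0.22² + 0.02² + 0.11² = 0.0081 + 0.0625 + 0.0841 + 0.0004 + 0.0484 + 0.0004 + 0.0121 = 0.2160
Σp_2ᵢ² = 0.13² + 0.26² + 0.22² + 0.11² + 0.02² + 0.22² + 0.04² = 0.0169 + 0.0676 + 0.0484 + 0.0121 + 0.0004 + 0.0484 + 0.0016 = 0.1954
O = 0.1559 / √(0.2160 × 0.1954) = 0.1559 / 0.20544 = 0.7589
O = 0.7589 > 0.6 → Yes.

Yes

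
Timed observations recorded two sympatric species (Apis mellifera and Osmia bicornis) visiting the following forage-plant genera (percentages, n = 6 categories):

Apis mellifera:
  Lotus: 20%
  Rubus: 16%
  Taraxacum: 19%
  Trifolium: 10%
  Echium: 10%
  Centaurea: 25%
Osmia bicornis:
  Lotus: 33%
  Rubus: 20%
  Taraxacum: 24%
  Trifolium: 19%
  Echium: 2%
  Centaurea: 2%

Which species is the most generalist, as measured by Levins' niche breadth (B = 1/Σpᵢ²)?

Apis mellifera

Convert percentages to proportions (divide by 100).
Σp_mellᵢ² = 0.20² + 0.16² + 0.19² + 0.10² + 0.10² + 0.25² = 0.0400 + 0.0256 + 0.0361 + 0.0100 + 0.0100 + 0.0625 = 0.1842
B_mell = 1 / 0.1842 = 5.4289
Σp_bicoᵢ² = 0.33² + 0.20² + 0.24² + 0.19² + 0.02² + 0.02² = 0.1089 + 0.0400 + 0.0576 + 0.0361 + 0.0004 + 0.0004 = 0.2434
B_bico = 1 / 0.2434 = 4.1085
Highest B → broadest niche (most generalist): Apis mellifera (B = 5.43).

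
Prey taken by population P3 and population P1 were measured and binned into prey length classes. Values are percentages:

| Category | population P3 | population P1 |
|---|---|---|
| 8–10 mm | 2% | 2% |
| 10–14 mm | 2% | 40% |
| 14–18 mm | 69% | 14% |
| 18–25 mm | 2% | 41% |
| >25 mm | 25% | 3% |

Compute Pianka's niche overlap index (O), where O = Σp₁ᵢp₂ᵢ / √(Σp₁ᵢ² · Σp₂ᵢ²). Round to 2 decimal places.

Convert percentages to proportions (divide by 100).
Σ p₁ᵢp₂ᵢ = 0.0004 + 0.0080 + 0.0966 + 0.0082 + 0.0075 = 0.1207
Σp_1ᵢ² = 0.02² + 0.02² + 0.69² + 0.02² + 0.25² = 0.0004 + 0.0004 + 0.4761 + 0.0004 + 0.0625 = 0.5398
Σp_2ᵢ² = 0.02² + 0.40² + 0.14² + 0.41² + 0.03² = 0.0004 + 0.1600 + 0.0196 + 0.1681 + 0.0009 = 0.3490
O = 0.1207 / √(0.5398 × 0.3490) = 0.1207 / 0.43404 = 0.2781

0.28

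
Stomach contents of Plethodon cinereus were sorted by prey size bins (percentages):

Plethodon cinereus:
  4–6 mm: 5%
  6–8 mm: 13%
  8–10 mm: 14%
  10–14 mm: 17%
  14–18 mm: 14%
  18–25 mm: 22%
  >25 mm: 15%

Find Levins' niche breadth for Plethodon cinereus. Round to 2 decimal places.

Convert percentages to proportions (divide by 100).
Σpᵢ² = 0.05² + 0.13² + 0.14² + 0.17² + 0.14² + 0.22² + 0.15² = 0.0025 + 0.0169 + 0.0196 + 0.0289 + 0.0196 + 0.0484 + 0.0225 = 0.1584
B = 1 / 0.1584 = 6.3131

6.31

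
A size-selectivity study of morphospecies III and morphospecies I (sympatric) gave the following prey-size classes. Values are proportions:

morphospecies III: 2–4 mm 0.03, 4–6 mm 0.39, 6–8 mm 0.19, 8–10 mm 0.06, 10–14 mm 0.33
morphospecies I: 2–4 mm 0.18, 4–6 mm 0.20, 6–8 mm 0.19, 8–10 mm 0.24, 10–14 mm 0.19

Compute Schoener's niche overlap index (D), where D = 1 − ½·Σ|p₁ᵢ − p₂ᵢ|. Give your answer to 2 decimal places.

Σ|p₁ᵢ − p₂ᵢ| = 0.15 + 0.19 + 0.00 + 0.18 + 0.14 = 0.66
D = 1 − ½ × 0.66 = 1 − 0.330 = 0.6700

0.67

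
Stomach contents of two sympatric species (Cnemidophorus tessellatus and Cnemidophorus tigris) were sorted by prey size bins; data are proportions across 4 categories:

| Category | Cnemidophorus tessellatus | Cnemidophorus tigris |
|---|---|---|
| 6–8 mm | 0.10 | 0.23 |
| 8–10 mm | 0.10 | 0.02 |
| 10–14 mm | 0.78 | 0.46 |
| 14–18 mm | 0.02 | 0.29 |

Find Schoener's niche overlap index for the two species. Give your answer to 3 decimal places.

Σ|p₁ᵢ − p₂ᵢ| = 0.13 + 0.08 + 0.32 + 0.27 = 0.80
D = 1 − ½ × 0.80 = 1 − 0.400 = 0.60000

0.600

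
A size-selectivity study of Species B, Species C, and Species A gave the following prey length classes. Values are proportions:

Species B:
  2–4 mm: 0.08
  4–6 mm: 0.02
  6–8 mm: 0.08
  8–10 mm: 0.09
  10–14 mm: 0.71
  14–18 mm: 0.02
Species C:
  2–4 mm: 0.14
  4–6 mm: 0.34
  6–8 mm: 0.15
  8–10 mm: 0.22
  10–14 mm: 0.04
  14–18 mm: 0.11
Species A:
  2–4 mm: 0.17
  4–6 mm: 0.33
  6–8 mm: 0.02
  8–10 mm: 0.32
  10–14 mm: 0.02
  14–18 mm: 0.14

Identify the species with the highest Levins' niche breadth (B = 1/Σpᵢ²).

Σp_Bᵢ² = 0.08² + 0.02² + 0.08² + 0.09² + 0.71² + 0.02² = 0.0064 + 0.0004 + 0.0064 + 0.0081 + 0.5041 + 0.0004 = 0.5258
B_B = 1 / 0.5258 = 1.9019
Σp_Cᵢ² = 0.14² + 0.34² + 0.15² + 0.22² + 0.04² + 0.11² = 0.0196 + 0.1156 + 0.0225 + 0.0484 + 0.0016 + 0.0121 = 0.2198
B_C = 1 / 0.2198 = 4.5496
Σp_Aᵢ² = 0.17² + 0.33² + 0.02² + 0.32² + 0.02² + 0.14² = 0.0289 + 0.1089 + 0.0004 + 0.1024 + 0.0004 + 0.0196 = 0.2606
B_A = 1 / 0.2606 = 3.8373
Highest B → broadest niche (most generalist): Species C (B = 4.55).

Species C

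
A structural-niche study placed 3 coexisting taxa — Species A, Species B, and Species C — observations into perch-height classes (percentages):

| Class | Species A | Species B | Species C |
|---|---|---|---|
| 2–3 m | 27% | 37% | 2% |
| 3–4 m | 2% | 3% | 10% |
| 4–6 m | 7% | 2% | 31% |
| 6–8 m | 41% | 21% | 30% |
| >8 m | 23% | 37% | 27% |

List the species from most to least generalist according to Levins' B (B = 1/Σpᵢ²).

Convert percentages to proportions (divide by 100).
Σp_Aᵢ² = 0.27² + 0.02² + 0.07² + 0.41² + 0.23² = 0.0729 + 0.0004 + 0.0049 + 0.1681 + 0.0529 = 0.2992
B_A = 1 / 0.2992 = 3.3422
Σp_Bᵢ² = 0.37² + 0.03² + 0.02² + 0.21² + 0.37² = 0.1369 + 0.0009 + 0.0004 + 0.0441 + 0.1369 = 0.3192
B_B = 1 / 0.3192 = 3.1328
Σp_Cᵢ² = 0.02² + 0.10² + 0.31² + 0.30² + 0.27² = 0.0004 + 0.0100 + 0.0961 + 0.0900 + 0.0729 = 0.2694
B_C = 1 / 0.2694 = 3.7120
Ranking by B (broadest → narrowest): Species C (3.71) > Species A (3.34) > Species B (3.13)

Species C > Species A > Species B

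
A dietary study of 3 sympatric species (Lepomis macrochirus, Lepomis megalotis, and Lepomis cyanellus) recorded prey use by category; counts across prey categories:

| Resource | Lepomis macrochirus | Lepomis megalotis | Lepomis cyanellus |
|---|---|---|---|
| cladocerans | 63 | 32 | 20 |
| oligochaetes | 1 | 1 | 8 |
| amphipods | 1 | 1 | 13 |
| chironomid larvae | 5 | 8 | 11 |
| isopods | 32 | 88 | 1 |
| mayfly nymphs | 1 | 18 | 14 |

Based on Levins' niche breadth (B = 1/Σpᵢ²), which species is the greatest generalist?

Proportions for Lepomis macrochirus (n=103): 63/103=0.6117, 1/103=0.0097, 1/103=0.0097, 5/103=0.0485, 32/103=0.3107, 1/103=0.0097
Proportions for Lepomis megalotis (n=148): 32/148=0.2162, 1/148=0.0068, 1/148=0.0068, 8/148=0.0541, 88/148=0.5946, 18/148=0.1216
Proportions for Lepomis cyanellus (n=67): 20/67=0.2985, 8/67=0.1194, 13/67=0.1940, 11/67=0.1642, 1/67=0.0149, 14/67=0.2090
Σp_macrᵢ² = 0.6117² + 0.0097² + 0.0097² + 0.0485² + 0.3107² + 0.0097² = 0.374177 + 0.000094 + 0.000094 + 0.002352 + 0.096534 + 0.000094 = 0.473345
B_macr = 1 / 0.473345 = 2.1126
Σp_megaᵢ² = 0.2162² + 0.0068² + 0.0068² + 0.0541² + 0.5946² + 0.1216² = 0.046742 + 0.000046 + 0.000046 + 0.002927 + 0.353549 + 0.014787 = 0.418097
B_mega = 1 / 0.418097 = 2.3918
Σp_cyanᵢ² = 0.2985² + 0.1194² + 0.1940² + 0.1642² + 0.0149² + 0.2090² = 0.089102 + 0.014256 + 0.037636 + 0.026962 + 0.000222 + 0.043681 = 0.211859
B_cyan = 1 / 0.211859 = 4.7201
Highest B → broadest niche (most generalist): Lepomis cyanellus (B = 4.72).

Lepomis cyanellus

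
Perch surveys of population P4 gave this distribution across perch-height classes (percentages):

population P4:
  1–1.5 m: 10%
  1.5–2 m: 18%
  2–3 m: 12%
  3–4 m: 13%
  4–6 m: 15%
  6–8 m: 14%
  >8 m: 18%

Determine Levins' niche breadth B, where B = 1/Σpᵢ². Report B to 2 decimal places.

Convert percentages to proportions (divide by 100).
Σpᵢ² = 0.10² + 0.18² + 0.12² + 0.13² + 0.15² + 0.14² + 0.18² = 0.0100 + 0.0324 + 0.0144 + 0.0169 + 0.0225 + 0.0196 + 0.0324 = 0.1482
B = 1 / 0.1482 = 6.7476

6.75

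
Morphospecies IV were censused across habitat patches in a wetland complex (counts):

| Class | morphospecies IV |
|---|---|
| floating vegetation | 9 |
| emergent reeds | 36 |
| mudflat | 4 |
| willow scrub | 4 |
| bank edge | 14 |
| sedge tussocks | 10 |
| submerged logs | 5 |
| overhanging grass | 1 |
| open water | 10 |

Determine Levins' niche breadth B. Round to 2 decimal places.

4.72

Proportions for morphospecies IV (n=93): 9/93=0.0968, 36/93=0.3871, 4/93=0.0430, 4/93=0.0430, 14/93=0.1505, 10/93=0.1075, 5/93=0.0538, 1/93=0.0108, 10/93=0.1075
Σpᵢ² = 0.0968² + 0.3871² + 0.0430² + 0.0430² + 0.1505² + 0.1075² + 0.0538² + 0.0108² + 0.1075² = 0.009370 + 0.149846 + 0.001849 + 0.001849 + 0.022650 + 0.011556 + 0.002894 + 0.000117 + 0.011556 = 0.211687
B = 1 / 0.211687 = 4.7240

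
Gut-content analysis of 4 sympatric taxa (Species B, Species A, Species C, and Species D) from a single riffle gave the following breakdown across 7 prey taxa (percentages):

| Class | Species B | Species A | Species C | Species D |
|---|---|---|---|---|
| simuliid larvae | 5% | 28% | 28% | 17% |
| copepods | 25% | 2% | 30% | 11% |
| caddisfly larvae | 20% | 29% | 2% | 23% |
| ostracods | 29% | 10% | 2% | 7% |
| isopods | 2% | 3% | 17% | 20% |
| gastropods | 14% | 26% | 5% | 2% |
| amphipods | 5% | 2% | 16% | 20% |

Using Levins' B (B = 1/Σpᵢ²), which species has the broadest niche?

Species D

Convert percentages to proportions (divide by 100).
Σp_Bᵢ² = 0.05² + 0.25² + 0.20² + 0.29² + 0.02² + 0.14² + 0.05² = 0.0025 + 0.0625 + 0.0400 + 0.0841 + 0.0004 + 0.0196 + 0.0025 = 0.2116
B_B = 1 / 0.2116 = 4.7259
Σp_Aᵢ² = 0.28² + 0.02² + 0.29² + 0.10² + 0.03² + 0.26² + 0.02² = 0.0784 + 0.0004 + 0.0841 + 0.0100 + 0.0009 + 0.0676 + 0.0004 = 0.2418
B_A = 1 / 0.2418 = 4.1356
Σp_Cᵢ² = 0.28² + 0.30² + 0.02² + 0.02² + 0.17² + 0.05² + 0.16² = 0.0784 + 0.0900 + 0.0004 + 0.0004 + 0.0289 + 0.0025 + 0.0256 = 0.2262
B_C = 1 / 0.2262 = 4.4209
Σp_Dᵢ² = 0.17² + 0.11² + 0.23² + 0.07² + 0.20² + 0.02² + 0.20² = 0.0289 + 0.0121 + 0.0529 + 0.0049 + 0.0400 + 0.0004 + 0.0400 = 0.1792
B_D = 1 / 0.1792 = 5.5804
Highest B → broadest niche (most generalist): Species D (B = 5.58).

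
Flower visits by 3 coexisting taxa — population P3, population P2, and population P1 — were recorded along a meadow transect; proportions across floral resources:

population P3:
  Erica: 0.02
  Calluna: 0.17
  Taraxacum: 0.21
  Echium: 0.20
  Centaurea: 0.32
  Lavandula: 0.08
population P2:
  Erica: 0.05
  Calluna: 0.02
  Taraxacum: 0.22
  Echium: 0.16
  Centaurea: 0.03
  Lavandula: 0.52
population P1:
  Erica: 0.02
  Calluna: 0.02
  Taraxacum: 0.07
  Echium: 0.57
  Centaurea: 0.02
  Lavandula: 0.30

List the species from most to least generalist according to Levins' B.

Σp_P3ᵢ² = 0.02² + 0.17² + 0.21² + 0.20² + 0.32² + 0.08² = 0.0004 + 0.0289 + 0.0441 + 0.0400 + 0.1024 + 0.0064 = 0.2222
B_P3 = 1 / 0.2222 = 4.5005
Σp_P2ᵢ² = 0.05² + 0.02² + 0.22² + 0.16² + 0.03² + 0.52² = 0.0025 + 0.0004 + 0.0484 + 0.0256 + 0.0009 + 0.2704 = 0.3482
B_P2 = 1 / 0.3482 = 2.8719
Σp_P1ᵢ² = 0.02² + 0.02² + 0.07² + 0.57² + 0.02² + 0.30² = 0.0004 + 0.0004 + 0.0049 + 0.3249 + 0.0004 + 0.0900 = 0.4210
B_P1 = 1 / 0.4210 = 2.3753
Ranking by B (broadest → narrowest): population P3 (4.50) > population P2 (2.87) > population P1 (2.38)

population P3 > population P2 > population P1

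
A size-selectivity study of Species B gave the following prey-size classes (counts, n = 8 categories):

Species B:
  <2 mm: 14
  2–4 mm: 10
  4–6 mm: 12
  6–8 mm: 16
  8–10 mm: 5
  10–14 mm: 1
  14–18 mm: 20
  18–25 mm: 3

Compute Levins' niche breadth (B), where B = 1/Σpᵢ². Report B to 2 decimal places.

5.80

Proportions for Species B (n=81): 14/81=0.1728, 10/81=0.1235, 12/81=0.1481, 16/81=0.1975, 5/81=0.0617, 1/81=0.0123, 20/81=0.2469, 3/81=0.0370
Σpᵢ² = 0.1728² + 0.1235² + 0.1481² + 0.1975² + 0.0617² + 0.0123² + 0.2469² + 0.0370² = 0.029860 + 0.015252 + 0.021934 + 0.039006 + 0.003807 + 0.000151 + 0.060960 + 0.001369 = 0.172339
B = 1 / 0.172339 = 5.8025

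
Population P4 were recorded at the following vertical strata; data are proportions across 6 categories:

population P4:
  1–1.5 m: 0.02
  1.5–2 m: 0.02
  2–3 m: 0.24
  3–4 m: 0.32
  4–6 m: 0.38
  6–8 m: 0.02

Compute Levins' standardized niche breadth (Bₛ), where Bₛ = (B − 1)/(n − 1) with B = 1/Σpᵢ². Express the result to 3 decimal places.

Σpᵢ² = 0.02² + 0.02² + 0.24² + 0.32² + 0.38² + 0.02² = 0.0004 + 0.0004 + 0.0576 + 0.1024 + 0.1444 + 0.0004 = 0.3056
B = 1 / 0.3056 = 3.27225
Bₛ = (B − 1)/(n − 1) = (3.27225 − 1)/(6 − 1) = 2.27225/5 = 0.45445

0.454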